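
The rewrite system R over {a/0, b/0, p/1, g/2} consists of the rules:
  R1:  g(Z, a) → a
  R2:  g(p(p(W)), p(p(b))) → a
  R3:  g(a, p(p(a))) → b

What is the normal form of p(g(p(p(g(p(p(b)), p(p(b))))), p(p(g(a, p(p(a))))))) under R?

p(a)

1. p(g(p(p(g(p(p(b)), p(p(b))))), p(p(g(a, p(p(a)))))))  →  p(g(p(p(a)), p(p(g(a, p(p(a)))))))   [R2 at 1.1.1.1]
2. p(g(p(p(a)), p(p(g(a, p(p(a)))))))  →  p(g(p(p(a)), p(p(b))))   [R3 at 1.2.1.1]
3. p(g(p(p(a)), p(p(b))))  →  p(a)   [R2 at 1]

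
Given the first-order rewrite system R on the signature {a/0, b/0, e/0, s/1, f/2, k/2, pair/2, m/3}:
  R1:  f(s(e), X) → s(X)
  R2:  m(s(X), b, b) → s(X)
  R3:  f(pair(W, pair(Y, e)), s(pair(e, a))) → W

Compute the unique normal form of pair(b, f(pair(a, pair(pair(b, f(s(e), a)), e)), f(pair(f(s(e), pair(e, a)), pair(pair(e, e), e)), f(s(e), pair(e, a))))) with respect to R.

1. pair(b, f(pair(a, pair(pair(b, f(s(e), a)), e)), f(pair(f(s(e), pair(e, a)), pair(pair(e, e), e)), f(s(e), pair(e, a)))))  →  pair(b, f(pair(a, pair(pair(b, s(a)), e)), f(pair(f(s(e), pair(e, a)), pair(pair(e, e), e)), f(s(e), pair(e, a)))))   [R1 at 2.1.2.1.2]
2. pair(b, f(pair(a, pair(pair(b, s(a)), e)), f(pair(f(s(e), pair(e, a)), pair(pair(e, e), e)), f(s(e), pair(e, a)))))  →  pair(b, f(pair(a, pair(pair(b, s(a)), e)), f(pair(s(pair(e, a)), pair(pair(e, e), e)), f(s(e), pair(e, a)))))   [R1 at 2.2.1.1]
3. pair(b, f(pair(a, pair(pair(b, s(a)), e)), f(pair(s(pair(e, a)), pair(pair(e, e), e)), f(s(e), pair(e, a)))))  →  pair(b, f(pair(a, pair(pair(b, s(a)), e)), f(pair(s(pair(e, a)), pair(pair(e, e), e)), s(pair(e, a)))))   [R1 at 2.2.2]
4. pair(b, f(pair(a, pair(pair(b, s(a)), e)), f(pair(s(pair(e, a)), pair(pair(e, e), e)), s(pair(e, a)))))  →  pair(b, f(pair(a, pair(pair(b, s(a)), e)), s(pair(e, a))))   [R3 at 2.2]
5. pair(b, f(pair(a, pair(pair(b, s(a)), e)), s(pair(e, a))))  →  pair(b, a)   [R3 at 2]

pair(b, a)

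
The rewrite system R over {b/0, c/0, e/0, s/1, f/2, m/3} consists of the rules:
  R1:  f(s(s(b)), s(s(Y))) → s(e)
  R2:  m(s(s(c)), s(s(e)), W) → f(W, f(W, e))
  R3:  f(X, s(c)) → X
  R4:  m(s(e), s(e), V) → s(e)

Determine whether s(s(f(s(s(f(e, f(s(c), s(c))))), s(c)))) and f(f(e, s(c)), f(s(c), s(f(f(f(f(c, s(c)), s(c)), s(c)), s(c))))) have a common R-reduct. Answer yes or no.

no — NF(t₁) = s(s(s(s(e)))), NF(t₂) = e

Reduce t₁ = s(s(f(s(s(f(e, f(s(c), s(c))))), s(c)))):
1. s(s(f(s(s(f(e, f(s(c), s(c))))), s(c))))  →  s(s(s(s(f(e, f(s(c), s(c)))))))   [R3 at 1.1]
2. s(s(s(s(f(e, f(s(c), s(c)))))))  →  s(s(s(s(f(e, s(c))))))   [R3 at 1.1.1.1.2]
3. s(s(s(s(f(e, s(c))))))  →  s(s(s(s(e))))   [R3 at 1.1.1.1]

Reduce t₂ = f(f(e, s(c)), f(s(c), s(f(f(f(f(c, s(c)), s(c)), s(c)), s(c))))):
1. f(f(e, s(c)), f(s(c), s(f(f(f(f(c, s(c)), s(c)), s(c)), s(c)))))  →  f(e, f(s(c), s(f(f(f(f(c, s(c)), s(c)), s(c)), s(c)))))   [R3 at 1]
2. f(e, f(s(c), s(f(f(f(f(c, s(c)), s(c)), s(c)), s(c)))))  →  f(e, f(s(c), s(f(f(f(c, s(c)), s(c)), s(c)))))   [R3 at 2.2.1]
3. f(e, f(s(c), s(f(f(f(c, s(c)), s(c)), s(c)))))  →  f(e, f(s(c), s(f(f(c, s(c)), s(c)))))   [R3 at 2.2.1]
4. f(e, f(s(c), s(f(f(c, s(c)), s(c)))))  →  f(e, f(s(c), s(f(c, s(c)))))   [R3 at 2.2.1]
5. f(e, f(s(c), s(f(c, s(c)))))  →  f(e, f(s(c), s(c)))   [R3 at 2.2.1]
6. f(e, f(s(c), s(c)))  →  f(e, s(c))   [R3 at 2]
7. f(e, s(c))  →  e   [R3 at ε]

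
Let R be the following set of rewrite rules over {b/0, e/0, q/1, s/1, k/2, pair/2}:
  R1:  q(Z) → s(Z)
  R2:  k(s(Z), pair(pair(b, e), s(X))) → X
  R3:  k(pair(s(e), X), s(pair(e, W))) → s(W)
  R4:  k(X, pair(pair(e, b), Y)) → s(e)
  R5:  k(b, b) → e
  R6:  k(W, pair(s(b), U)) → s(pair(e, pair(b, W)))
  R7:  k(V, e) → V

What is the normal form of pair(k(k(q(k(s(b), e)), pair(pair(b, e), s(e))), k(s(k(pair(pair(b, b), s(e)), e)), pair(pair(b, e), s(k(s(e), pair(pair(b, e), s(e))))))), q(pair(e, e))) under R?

1. pair(k(k(q(k(s(b), e)), pair(pair(b, e), s(e))), k(s(k(pair(pair(b, b), s(e)), e)), pair(pair(b, e), s(k(s(e), pair(pair(b, e), s(e))))))), q(pair(e, e)))  →  pair(k(k(s(k(s(b), e)), pair(pair(b, e), s(e))), k(s(k(pair(pair(b, b), s(e)), e)), pair(pair(b, e), s(k(s(e), pair(pair(b, e), s(e))))))), q(pair(e, e)))   [R1 at 1.1.1]
2. pair(k(k(s(k(s(b), e)), pair(pair(b, e), s(e))), k(s(k(pair(pair(b, b), s(e)), e)), pair(pair(b, e), s(k(s(e), pair(pair(b, e), s(e))))))), q(pair(e, e)))  →  pair(k(e, k(s(k(pair(pair(b, b), s(e)), e)), pair(pair(b, e), s(k(s(e), pair(pair(b, e), s(e))))))), q(pair(e, e)))   [R2 at 1.1]
3. pair(k(e, k(s(k(pair(pair(b, b), s(e)), e)), pair(pair(b, e), s(k(s(e), pair(pair(b, e), s(e))))))), q(pair(e, e)))  →  pair(k(e, k(s(e), pair(pair(b, e), s(e)))), q(pair(e, e)))   [R2 at 1.2]
4. pair(k(e, k(s(e), pair(pair(b, e), s(e)))), q(pair(e, e)))  →  pair(k(e, e), q(pair(e, e)))   [R2 at 1.2]
5. pair(k(e, e), q(pair(e, e)))  →  pair(e, q(pair(e, e)))   [R7 at 1]
6. pair(e, q(pair(e, e)))  →  pair(e, s(pair(e, e)))   [R1 at 2]

pair(e, s(pair(e, e)))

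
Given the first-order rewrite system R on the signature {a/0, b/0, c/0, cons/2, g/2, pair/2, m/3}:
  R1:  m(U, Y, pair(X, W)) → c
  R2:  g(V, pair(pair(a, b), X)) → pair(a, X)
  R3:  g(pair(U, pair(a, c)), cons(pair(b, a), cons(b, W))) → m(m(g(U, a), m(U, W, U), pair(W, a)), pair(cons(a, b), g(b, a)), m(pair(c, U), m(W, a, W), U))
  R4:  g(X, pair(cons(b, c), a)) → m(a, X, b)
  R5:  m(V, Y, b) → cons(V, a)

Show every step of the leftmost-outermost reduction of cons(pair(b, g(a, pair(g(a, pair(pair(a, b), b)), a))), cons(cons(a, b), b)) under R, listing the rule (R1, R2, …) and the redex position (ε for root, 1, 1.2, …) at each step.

cons(pair(b, pair(a, a)), cons(cons(a, b), b))

1. cons(pair(b, g(a, pair(g(a, pair(pair(a, b), b)), a))), cons(cons(a, b), b))  →  cons(pair(b, g(a, pair(pair(a, b), a))), cons(cons(a, b), b))   [R2 at 1.2.2.1]
2. cons(pair(b, g(a, pair(pair(a, b), a))), cons(cons(a, b), b))  →  cons(pair(b, pair(a, a)), cons(cons(a, b), b))   [R2 at 1.2]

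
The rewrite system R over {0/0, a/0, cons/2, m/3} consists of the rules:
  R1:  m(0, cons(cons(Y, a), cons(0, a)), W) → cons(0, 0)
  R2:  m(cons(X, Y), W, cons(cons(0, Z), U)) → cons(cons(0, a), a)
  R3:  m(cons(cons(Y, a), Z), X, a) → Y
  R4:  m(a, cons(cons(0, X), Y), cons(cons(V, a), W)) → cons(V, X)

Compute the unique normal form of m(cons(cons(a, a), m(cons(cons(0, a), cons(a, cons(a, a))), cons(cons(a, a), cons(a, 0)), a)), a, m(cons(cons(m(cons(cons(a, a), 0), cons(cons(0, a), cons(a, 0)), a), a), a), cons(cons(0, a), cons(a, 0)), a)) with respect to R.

1. m(cons(cons(a, a), m(cons(cons(0, a), cons(a, cons(a, a))), cons(cons(a, a), cons(a, 0)), a)), a, m(cons(cons(m(cons(cons(a, a), 0), cons(cons(0, a), cons(a, 0)), a), a), a), cons(cons(0, a), cons(a, 0)), a))  →  m(cons(cons(a, a), 0), a, m(cons(cons(m(cons(cons(a, a), 0), cons(cons(0, a), cons(a, 0)), a), a), a), cons(cons(0, a), cons(a, 0)), a))   [R3 at 1.2]
2. m(cons(cons(a, a), 0), a, m(cons(cons(m(cons(cons(a, a), 0), cons(cons(0, a), cons(a, 0)), a), a), a), cons(cons(0, a), cons(a, 0)), a))  →  m(cons(cons(a, a), 0), a, m(cons(cons(a, a), 0), cons(cons(0, a), cons(a, 0)), a))   [R3 at 3]
3. m(cons(cons(a, a), 0), a, m(cons(cons(a, a), 0), cons(cons(0, a), cons(a, 0)), a))  →  m(cons(cons(a, a), 0), a, a)   [R3 at 3]
4. m(cons(cons(a, a), 0), a, a)  →  a   [R3 at ε]

a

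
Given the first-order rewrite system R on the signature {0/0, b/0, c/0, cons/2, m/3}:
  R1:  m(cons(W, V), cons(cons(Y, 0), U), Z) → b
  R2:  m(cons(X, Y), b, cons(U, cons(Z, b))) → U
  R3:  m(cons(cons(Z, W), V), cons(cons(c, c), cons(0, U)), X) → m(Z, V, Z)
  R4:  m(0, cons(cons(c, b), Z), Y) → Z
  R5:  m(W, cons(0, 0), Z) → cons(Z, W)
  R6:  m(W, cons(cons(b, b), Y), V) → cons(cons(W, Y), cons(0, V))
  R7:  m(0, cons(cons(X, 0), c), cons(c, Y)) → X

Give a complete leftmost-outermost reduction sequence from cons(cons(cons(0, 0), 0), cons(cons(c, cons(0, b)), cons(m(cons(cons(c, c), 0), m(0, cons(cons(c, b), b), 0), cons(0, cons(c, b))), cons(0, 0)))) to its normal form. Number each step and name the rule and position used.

cons(cons(cons(0, 0), 0), cons(cons(c, cons(0, b)), cons(0, cons(0, 0))))

1. cons(cons(cons(0, 0), 0), cons(cons(c, cons(0, b)), cons(m(cons(cons(c, c), 0), m(0, cons(cons(c, b), b), 0), cons(0, cons(c, b))), cons(0, 0))))  →  cons(cons(cons(0, 0), 0), cons(cons(c, cons(0, b)), cons(m(cons(cons(c, c), 0), b, cons(0, cons(c, b))), cons(0, 0))))   [R4 at 2.2.1.2]
2. cons(cons(cons(0, 0), 0), cons(cons(c, cons(0, b)), cons(m(cons(cons(c, c), 0), b, cons(0, cons(c, b))), cons(0, 0))))  →  cons(cons(cons(0, 0), 0), cons(cons(c, cons(0, b)), cons(0, cons(0, 0))))   [R2 at 2.2.1]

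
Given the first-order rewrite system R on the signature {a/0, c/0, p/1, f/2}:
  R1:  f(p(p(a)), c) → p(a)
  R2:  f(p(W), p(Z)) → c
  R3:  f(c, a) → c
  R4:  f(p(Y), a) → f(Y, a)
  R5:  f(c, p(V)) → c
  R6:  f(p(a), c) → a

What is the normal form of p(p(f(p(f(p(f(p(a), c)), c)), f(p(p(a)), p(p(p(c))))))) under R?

1. p(p(f(p(f(p(f(p(a), c)), c)), f(p(p(a)), p(p(p(c)))))))  →  p(p(f(p(f(p(a), c)), f(p(p(a)), p(p(p(c)))))))   [R6 at 1.1.1.1.1.1]
2. p(p(f(p(f(p(a), c)), f(p(p(a)), p(p(p(c)))))))  →  p(p(f(p(a), f(p(p(a)), p(p(p(c)))))))   [R6 at 1.1.1.1]
3. p(p(f(p(a), f(p(p(a)), p(p(p(c)))))))  →  p(p(f(p(a), c)))   [R2 at 1.1.2]
4. p(p(f(p(a), c)))  →  p(p(a))   [R6 at 1.1]

p(p(a))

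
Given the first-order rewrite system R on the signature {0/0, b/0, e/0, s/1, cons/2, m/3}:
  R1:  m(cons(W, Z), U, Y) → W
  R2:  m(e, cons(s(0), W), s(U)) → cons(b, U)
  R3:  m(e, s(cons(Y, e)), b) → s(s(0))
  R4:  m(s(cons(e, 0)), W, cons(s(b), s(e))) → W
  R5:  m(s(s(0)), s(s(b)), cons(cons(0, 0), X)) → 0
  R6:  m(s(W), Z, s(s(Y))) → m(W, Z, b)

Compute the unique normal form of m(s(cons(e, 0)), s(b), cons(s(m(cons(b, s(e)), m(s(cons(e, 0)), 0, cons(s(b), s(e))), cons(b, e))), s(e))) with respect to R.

1. m(s(cons(e, 0)), s(b), cons(s(m(cons(b, s(e)), m(s(cons(e, 0)), 0, cons(s(b), s(e))), cons(b, e))), s(e)))  →  m(s(cons(e, 0)), s(b), cons(s(b), s(e)))   [R1 at 3.1.1]
2. m(s(cons(e, 0)), s(b), cons(s(b), s(e)))  →  s(b)   [R4 at ε]

s(b)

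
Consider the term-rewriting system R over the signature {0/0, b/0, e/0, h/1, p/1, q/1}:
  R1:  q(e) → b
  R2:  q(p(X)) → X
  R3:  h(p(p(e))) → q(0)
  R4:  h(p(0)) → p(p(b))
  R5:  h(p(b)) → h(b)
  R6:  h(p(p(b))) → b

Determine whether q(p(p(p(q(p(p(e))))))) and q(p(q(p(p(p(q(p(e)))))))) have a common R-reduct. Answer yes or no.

Reduce t₁ = q(p(p(p(q(p(p(e))))))):
1. q(p(p(p(q(p(p(e)))))))  →  p(p(q(p(p(e)))))   [R2 at ε]
2. p(p(q(p(p(e)))))  →  p(p(p(e)))   [R2 at 1.1]

Reduce t₂ = q(p(q(p(p(p(q(p(e)))))))):
1. q(p(q(p(p(p(q(p(e))))))))  →  q(p(p(p(q(p(e))))))   [R2 at ε]
2. q(p(p(p(q(p(e))))))  →  p(p(q(p(e))))   [R2 at ε]
3. p(p(q(p(e))))  →  p(p(e))   [R2 at 1.1]

no — NF(t₁) = p(p(p(e))), NF(t₂) = p(p(e))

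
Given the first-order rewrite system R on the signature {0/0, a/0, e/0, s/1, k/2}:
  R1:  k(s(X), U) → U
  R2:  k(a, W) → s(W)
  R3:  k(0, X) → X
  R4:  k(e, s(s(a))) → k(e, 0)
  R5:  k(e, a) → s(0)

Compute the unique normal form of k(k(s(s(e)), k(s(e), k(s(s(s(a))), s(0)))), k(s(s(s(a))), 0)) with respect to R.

0

1. k(k(s(s(e)), k(s(e), k(s(s(s(a))), s(0)))), k(s(s(s(a))), 0))  →  k(k(s(e), k(s(s(s(a))), s(0))), k(s(s(s(a))), 0))   [R1 at 1]
2. k(k(s(e), k(s(s(s(a))), s(0))), k(s(s(s(a))), 0))  →  k(k(s(s(s(a))), s(0)), k(s(s(s(a))), 0))   [R1 at 1]
3. k(k(s(s(s(a))), s(0)), k(s(s(s(a))), 0))  →  k(s(0), k(s(s(s(a))), 0))   [R1 at 1]
4. k(s(0), k(s(s(s(a))), 0))  →  k(s(s(s(a))), 0)   [R1 at ε]
5. k(s(s(s(a))), 0)  →  0   [R1 at ε]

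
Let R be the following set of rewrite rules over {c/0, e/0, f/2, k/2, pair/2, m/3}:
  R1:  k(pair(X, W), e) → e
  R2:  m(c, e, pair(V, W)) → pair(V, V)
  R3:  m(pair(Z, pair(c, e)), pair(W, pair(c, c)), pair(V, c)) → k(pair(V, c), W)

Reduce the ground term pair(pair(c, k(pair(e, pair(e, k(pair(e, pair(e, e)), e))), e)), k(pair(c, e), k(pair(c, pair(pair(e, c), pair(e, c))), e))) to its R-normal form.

pair(pair(c, e), e)

1. pair(pair(c, k(pair(e, pair(e, k(pair(e, pair(e, e)), e))), e)), k(pair(c, e), k(pair(c, pair(pair(e, c), pair(e, c))), e)))  →  pair(pair(c, e), k(pair(c, e), k(pair(c, pair(pair(e, c), pair(e, c))), e)))   [R1 at 1.2]
2. pair(pair(c, e), k(pair(c, e), k(pair(c, pair(pair(e, c), pair(e, c))), e)))  →  pair(pair(c, e), k(pair(c, e), e))   [R1 at 2.2]
3. pair(pair(c, e), k(pair(c, e), e))  →  pair(pair(c, e), e)   [R1 at 2]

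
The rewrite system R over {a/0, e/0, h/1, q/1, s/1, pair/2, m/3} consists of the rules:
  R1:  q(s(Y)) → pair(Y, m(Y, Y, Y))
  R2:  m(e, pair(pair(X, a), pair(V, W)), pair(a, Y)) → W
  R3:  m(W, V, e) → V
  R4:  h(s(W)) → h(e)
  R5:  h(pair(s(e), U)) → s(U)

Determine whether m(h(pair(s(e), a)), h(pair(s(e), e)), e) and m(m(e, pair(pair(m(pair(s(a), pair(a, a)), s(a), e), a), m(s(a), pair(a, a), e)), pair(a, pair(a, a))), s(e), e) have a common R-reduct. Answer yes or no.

Reduce t₁ = m(h(pair(s(e), a)), h(pair(s(e), e)), e):
1. m(h(pair(s(e), a)), h(pair(s(e), e)), e)  →  h(pair(s(e), e))   [R3 at ε]
2. h(pair(s(e), e))  →  s(e)   [R5 at ε]

Reduce t₂ = m(m(e, pair(pair(m(pair(s(a), pair(a, a)), s(a), e), a), m(s(a), pair(a, a), e)), pair(a, pair(a, a))), s(e), e):
1. m(m(e, pair(pair(m(pair(s(a), pair(a, a)), s(a), e), a), m(s(a), pair(a, a), e)), pair(a, pair(a, a))), s(e), e)  →  s(e)   [R3 at ε]

yes — NF(t₁) = s(e), NF(t₂) = s(e)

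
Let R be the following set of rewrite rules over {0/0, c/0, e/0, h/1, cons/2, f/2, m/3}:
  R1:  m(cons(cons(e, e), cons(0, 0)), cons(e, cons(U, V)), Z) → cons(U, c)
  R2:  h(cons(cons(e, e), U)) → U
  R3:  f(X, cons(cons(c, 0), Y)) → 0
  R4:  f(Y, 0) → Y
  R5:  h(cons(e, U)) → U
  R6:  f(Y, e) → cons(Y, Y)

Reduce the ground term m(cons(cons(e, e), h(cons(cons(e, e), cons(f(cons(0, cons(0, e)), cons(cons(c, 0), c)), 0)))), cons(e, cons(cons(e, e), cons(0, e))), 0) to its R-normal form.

cons(cons(e, e), c)

1. m(cons(cons(e, e), h(cons(cons(e, e), cons(f(cons(0, cons(0, e)), cons(cons(c, 0), c)), 0)))), cons(e, cons(cons(e, e), cons(0, e))), 0)  →  m(cons(cons(e, e), cons(f(cons(0, cons(0, e)), cons(cons(c, 0), c)), 0)), cons(e, cons(cons(e, e), cons(0, e))), 0)   [R2 at 1.2]
2. m(cons(cons(e, e), cons(f(cons(0, cons(0, e)), cons(cons(c, 0), c)), 0)), cons(e, cons(cons(e, e), cons(0, e))), 0)  →  m(cons(cons(e, e), cons(0, 0)), cons(e, cons(cons(e, e), cons(0, e))), 0)   [R3 at 1.2.1]
3. m(cons(cons(e, e), cons(0, 0)), cons(e, cons(cons(e, e), cons(0, e))), 0)  →  cons(cons(e, e), c)   [R1 at ε]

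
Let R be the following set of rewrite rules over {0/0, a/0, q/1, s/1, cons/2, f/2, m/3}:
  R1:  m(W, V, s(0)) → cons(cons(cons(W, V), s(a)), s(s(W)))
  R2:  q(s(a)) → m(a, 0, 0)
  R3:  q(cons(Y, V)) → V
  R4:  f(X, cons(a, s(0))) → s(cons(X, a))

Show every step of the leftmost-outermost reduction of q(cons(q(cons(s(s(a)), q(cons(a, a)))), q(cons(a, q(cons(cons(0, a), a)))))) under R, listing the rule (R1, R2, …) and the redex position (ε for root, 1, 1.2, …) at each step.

1. q(cons(q(cons(s(s(a)), q(cons(a, a)))), q(cons(a, q(cons(cons(0, a), a))))))  →  q(cons(a, q(cons(cons(0, a), a))))   [R3 at ε]
2. q(cons(a, q(cons(cons(0, a), a))))  →  q(cons(cons(0, a), a))   [R3 at ε]
3. q(cons(cons(0, a), a))  →  a   [R3 at ε]

a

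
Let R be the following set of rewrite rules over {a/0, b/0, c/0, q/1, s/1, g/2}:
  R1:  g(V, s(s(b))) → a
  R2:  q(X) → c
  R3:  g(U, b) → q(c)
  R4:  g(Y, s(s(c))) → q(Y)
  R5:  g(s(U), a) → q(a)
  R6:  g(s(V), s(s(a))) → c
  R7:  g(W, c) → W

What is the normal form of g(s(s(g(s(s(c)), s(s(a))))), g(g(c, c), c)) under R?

1. g(s(s(g(s(s(c)), s(s(a))))), g(g(c, c), c))  →  g(s(s(c)), g(g(c, c), c))   [R6 at 1.1.1]
2. g(s(s(c)), g(g(c, c), c))  →  g(s(s(c)), g(c, c))   [R7 at 2]
3. g(s(s(c)), g(c, c))  →  g(s(s(c)), c)   [R7 at 2]
4. g(s(s(c)), c)  →  s(s(c))   [R7 at ε]

s(s(c))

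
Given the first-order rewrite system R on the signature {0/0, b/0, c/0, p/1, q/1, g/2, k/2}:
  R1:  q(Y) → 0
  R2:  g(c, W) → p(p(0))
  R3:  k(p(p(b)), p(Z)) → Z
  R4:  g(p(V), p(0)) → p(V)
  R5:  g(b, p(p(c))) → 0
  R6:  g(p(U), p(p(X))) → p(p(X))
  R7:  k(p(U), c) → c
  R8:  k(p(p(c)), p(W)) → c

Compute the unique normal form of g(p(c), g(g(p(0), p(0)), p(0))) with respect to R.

p(c)

1. g(p(c), g(g(p(0), p(0)), p(0)))  →  g(p(c), g(p(0), p(0)))   [R4 at 2.1]
2. g(p(c), g(p(0), p(0)))  →  g(p(c), p(0))   [R4 at 2]
3. g(p(c), p(0))  →  p(c)   [R4 at ε]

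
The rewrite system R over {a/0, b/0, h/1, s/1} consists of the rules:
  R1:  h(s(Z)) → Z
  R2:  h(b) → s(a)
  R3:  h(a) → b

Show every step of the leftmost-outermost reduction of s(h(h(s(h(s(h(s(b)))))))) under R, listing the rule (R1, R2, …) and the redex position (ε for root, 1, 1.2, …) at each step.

s(s(a))

1. s(h(h(s(h(s(h(s(b))))))))  →  s(h(h(s(h(s(b))))))   [R1 at 1.1]
2. s(h(h(s(h(s(b))))))  →  s(h(h(s(b))))   [R1 at 1.1]
3. s(h(h(s(b))))  →  s(h(b))   [R1 at 1.1]
4. s(h(b))  →  s(s(a))   [R2 at 1]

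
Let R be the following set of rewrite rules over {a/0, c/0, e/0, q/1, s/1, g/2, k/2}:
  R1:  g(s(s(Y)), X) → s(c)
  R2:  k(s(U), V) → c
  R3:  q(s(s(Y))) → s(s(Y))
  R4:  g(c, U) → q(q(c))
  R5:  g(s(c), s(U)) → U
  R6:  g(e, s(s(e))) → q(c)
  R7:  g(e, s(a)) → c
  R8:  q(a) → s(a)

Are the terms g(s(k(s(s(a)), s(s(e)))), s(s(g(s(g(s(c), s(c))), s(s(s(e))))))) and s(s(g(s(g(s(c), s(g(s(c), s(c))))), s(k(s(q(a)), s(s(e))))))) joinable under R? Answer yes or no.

no — NF(t₁) = s(s(s(e))), NF(t₂) = s(s(c))

Reduce t₁ = g(s(k(s(s(a)), s(s(e)))), s(s(g(s(g(s(c), s(c))), s(s(s(e))))))):
1. g(s(k(s(s(a)), s(s(e)))), s(s(g(s(g(s(c), s(c))), s(s(s(e)))))))  →  g(s(c), s(s(g(s(g(s(c), s(c))), s(s(s(e)))))))   [R2 at 1.1]
2. g(s(c), s(s(g(s(g(s(c), s(c))), s(s(s(e)))))))  →  s(g(s(g(s(c), s(c))), s(s(s(e)))))   [R5 at ε]
3. s(g(s(g(s(c), s(c))), s(s(s(e)))))  →  s(g(s(c), s(s(s(e)))))   [R5 at 1.1.1]
4. s(g(s(c), s(s(s(e)))))  →  s(s(s(e)))   [R5 at 1]

Reduce t₂ = s(s(g(s(g(s(c), s(g(s(c), s(c))))), s(k(s(q(a)), s(s(e))))))):
1. s(s(g(s(g(s(c), s(g(s(c), s(c))))), s(k(s(q(a)), s(s(e)))))))  →  s(s(g(s(g(s(c), s(c))), s(k(s(q(a)), s(s(e)))))))   [R5 at 1.1.1.1]
2. s(s(g(s(g(s(c), s(c))), s(k(s(q(a)), s(s(e)))))))  →  s(s(g(s(c), s(k(s(q(a)), s(s(e)))))))   [R5 at 1.1.1.1]
3. s(s(g(s(c), s(k(s(q(a)), s(s(e)))))))  →  s(s(k(s(q(a)), s(s(e)))))   [R5 at 1.1]
4. s(s(k(s(q(a)), s(s(e)))))  →  s(s(c))   [R2 at 1.1]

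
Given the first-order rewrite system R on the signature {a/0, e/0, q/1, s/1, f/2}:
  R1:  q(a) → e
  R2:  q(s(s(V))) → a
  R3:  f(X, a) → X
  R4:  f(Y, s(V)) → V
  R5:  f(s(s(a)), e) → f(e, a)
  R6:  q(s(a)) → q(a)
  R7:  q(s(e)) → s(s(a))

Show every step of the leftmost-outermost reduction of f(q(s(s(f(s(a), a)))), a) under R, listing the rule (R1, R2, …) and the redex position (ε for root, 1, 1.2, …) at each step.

1. f(q(s(s(f(s(a), a)))), a)  →  q(s(s(f(s(a), a))))   [R3 at ε]
2. q(s(s(f(s(a), a))))  →  a   [R2 at ε]

a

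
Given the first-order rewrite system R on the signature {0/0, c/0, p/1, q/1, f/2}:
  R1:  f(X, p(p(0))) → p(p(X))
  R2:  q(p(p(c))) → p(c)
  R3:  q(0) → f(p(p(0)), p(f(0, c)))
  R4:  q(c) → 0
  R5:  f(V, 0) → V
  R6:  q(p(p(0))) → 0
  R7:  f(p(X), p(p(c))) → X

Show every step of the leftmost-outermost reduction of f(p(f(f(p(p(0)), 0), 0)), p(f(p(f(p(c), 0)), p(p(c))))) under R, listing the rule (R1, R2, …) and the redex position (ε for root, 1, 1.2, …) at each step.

p(p(0))

1. f(p(f(f(p(p(0)), 0), 0)), p(f(p(f(p(c), 0)), p(p(c)))))  →  f(p(f(p(p(0)), 0)), p(f(p(f(p(c), 0)), p(p(c)))))   [R5 at 1.1]
2. f(p(f(p(p(0)), 0)), p(f(p(f(p(c), 0)), p(p(c)))))  →  f(p(p(p(0))), p(f(p(f(p(c), 0)), p(p(c)))))   [R5 at 1.1]
3. f(p(p(p(0))), p(f(p(f(p(c), 0)), p(p(c)))))  →  f(p(p(p(0))), p(f(p(c), 0)))   [R7 at 2.1]
4. f(p(p(p(0))), p(f(p(c), 0)))  →  f(p(p(p(0))), p(p(c)))   [R5 at 2.1]
5. f(p(p(p(0))), p(p(c)))  →  p(p(0))   [R7 at ε]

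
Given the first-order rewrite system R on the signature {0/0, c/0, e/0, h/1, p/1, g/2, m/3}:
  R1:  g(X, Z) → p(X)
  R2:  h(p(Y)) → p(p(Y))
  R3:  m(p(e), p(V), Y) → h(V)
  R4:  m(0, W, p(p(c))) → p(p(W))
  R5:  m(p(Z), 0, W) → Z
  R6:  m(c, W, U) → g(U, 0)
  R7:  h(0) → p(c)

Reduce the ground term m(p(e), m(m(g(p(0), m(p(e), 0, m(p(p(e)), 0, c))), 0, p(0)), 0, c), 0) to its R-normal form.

e

1. m(p(e), m(m(g(p(0), m(p(e), 0, m(p(p(e)), 0, c))), 0, p(0)), 0, c), 0)  →  m(p(e), m(m(p(p(0)), 0, p(0)), 0, c), 0)   [R1 at 2.1.1]
2. m(p(e), m(m(p(p(0)), 0, p(0)), 0, c), 0)  →  m(p(e), m(p(0), 0, c), 0)   [R5 at 2.1]
3. m(p(e), m(p(0), 0, c), 0)  →  m(p(e), 0, 0)   [R5 at 2]
4. m(p(e), 0, 0)  →  e   [R5 at ε]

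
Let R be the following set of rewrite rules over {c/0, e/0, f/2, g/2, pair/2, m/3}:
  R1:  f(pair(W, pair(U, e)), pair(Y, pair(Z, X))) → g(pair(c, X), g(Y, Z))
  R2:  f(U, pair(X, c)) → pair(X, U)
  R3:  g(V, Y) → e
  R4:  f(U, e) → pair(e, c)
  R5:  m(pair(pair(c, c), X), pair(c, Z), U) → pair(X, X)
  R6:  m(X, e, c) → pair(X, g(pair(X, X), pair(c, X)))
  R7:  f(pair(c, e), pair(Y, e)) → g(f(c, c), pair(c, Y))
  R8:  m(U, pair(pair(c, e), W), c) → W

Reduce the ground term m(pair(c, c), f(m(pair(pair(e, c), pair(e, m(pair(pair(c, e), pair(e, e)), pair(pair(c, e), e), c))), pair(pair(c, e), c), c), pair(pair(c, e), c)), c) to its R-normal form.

1. m(pair(c, c), f(m(pair(pair(e, c), pair(e, m(pair(pair(c, e), pair(e, e)), pair(pair(c, e), e), c))), pair(pair(c, e), c), c), pair(pair(c, e), c)), c)  →  m(pair(c, c), pair(pair(c, e), m(pair(pair(e, c), pair(e, m(pair(pair(c, e), pair(e, e)), pair(pair(c, e), e), c))), pair(pair(c, e), c), c)), c)   [R2 at 2]
2. m(pair(c, c), pair(pair(c, e), m(pair(pair(e, c), pair(e, m(pair(pair(c, e), pair(e, e)), pair(pair(c, e), e), c))), pair(pair(c, e), c), c)), c)  →  m(pair(pair(e, c), pair(e, m(pair(pair(c, e), pair(e, e)), pair(pair(c, e), e), c))), pair(pair(c, e), c), c)   [R8 at ε]
3. m(pair(pair(e, c), pair(e, m(pair(pair(c, e), pair(e, e)), pair(pair(c, e), e), c))), pair(pair(c, e), c), c)  →  c   [R8 at ε]

c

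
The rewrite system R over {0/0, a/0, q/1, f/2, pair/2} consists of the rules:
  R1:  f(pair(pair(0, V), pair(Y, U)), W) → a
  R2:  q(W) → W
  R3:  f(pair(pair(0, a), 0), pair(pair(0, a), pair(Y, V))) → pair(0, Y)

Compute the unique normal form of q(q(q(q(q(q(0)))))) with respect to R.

1. q(q(q(q(q(q(0))))))  →  q(q(q(q(q(0)))))   [R2 at ε]
2. q(q(q(q(q(0)))))  →  q(q(q(q(0))))   [R2 at ε]
3. q(q(q(q(0))))  →  q(q(q(0)))   [R2 at ε]
4. q(q(q(0)))  →  q(q(0))   [R2 at ε]
5. q(q(0))  →  q(0)   [R2 at ε]
6. q(0)  →  0   [R2 at ε]

0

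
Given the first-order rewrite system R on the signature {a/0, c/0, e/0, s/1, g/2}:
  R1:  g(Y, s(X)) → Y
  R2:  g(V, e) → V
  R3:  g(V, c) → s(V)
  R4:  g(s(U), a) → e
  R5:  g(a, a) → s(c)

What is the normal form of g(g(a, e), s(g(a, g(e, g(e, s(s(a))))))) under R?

1. g(g(a, e), s(g(a, g(e, g(e, s(s(a)))))))  →  g(a, e)   [R1 at ε]
2. g(a, e)  →  a   [R2 at ε]

a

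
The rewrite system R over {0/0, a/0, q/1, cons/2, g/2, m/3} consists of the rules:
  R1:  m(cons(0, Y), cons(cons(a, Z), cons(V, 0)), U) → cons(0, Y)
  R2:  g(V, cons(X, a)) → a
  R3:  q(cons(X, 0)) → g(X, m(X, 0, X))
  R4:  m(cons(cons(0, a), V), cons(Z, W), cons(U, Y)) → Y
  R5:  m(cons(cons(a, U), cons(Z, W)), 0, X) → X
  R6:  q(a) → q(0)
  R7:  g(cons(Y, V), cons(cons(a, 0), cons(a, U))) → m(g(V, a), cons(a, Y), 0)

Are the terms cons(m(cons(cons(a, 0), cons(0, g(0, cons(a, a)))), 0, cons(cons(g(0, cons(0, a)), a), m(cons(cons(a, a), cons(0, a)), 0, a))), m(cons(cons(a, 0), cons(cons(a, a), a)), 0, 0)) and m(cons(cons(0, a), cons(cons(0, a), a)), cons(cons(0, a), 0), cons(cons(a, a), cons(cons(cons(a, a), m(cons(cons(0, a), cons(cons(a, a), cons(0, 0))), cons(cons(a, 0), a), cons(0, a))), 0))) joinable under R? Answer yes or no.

Reduce t₁ = cons(m(cons(cons(a, 0), cons(0, g(0, cons(a, a)))), 0, cons(cons(g(0, cons(0, a)), a), m(cons(cons(a, a), cons(0, a)), 0, a))), m(cons(cons(a, 0), cons(cons(a, a), a)), 0, 0)):
1. cons(m(cons(cons(a, 0), cons(0, g(0, cons(a, a)))), 0, cons(cons(g(0, cons(0, a)), a), m(cons(cons(a, a), cons(0, a)), 0, a))), m(cons(cons(a, 0), cons(cons(a, a), a)), 0, 0))  →  cons(cons(cons(g(0, cons(0, a)), a), m(cons(cons(a, a), cons(0, a)), 0, a)), m(cons(cons(a, 0), cons(cons(a, a), a)), 0, 0))   [R5 at 1]
2. cons(cons(cons(g(0, cons(0, a)), a), m(cons(cons(a, a), cons(0, a)), 0, a)), m(cons(cons(a, 0), cons(cons(a, a), a)), 0, 0))  →  cons(cons(cons(a, a), m(cons(cons(a, a), cons(0, a)), 0, a)), m(cons(cons(a, 0), cons(cons(a, a), a)), 0, 0))   [R2 at 1.1.1]
3. cons(cons(cons(a, a), m(cons(cons(a, a), cons(0, a)), 0, a)), m(cons(cons(a, 0), cons(cons(a, a), a)), 0, 0))  →  cons(cons(cons(a, a), a), m(cons(cons(a, 0), cons(cons(a, a), a)), 0, 0))   [R5 at 1.2]
4. cons(cons(cons(a, a), a), m(cons(cons(a, 0), cons(cons(a, a), a)), 0, 0))  →  cons(cons(cons(a, a), a), 0)   [R5 at 2]

Reduce t₂ = m(cons(cons(0, a), cons(cons(0, a), a)), cons(cons(0, a), 0), cons(cons(a, a), cons(cons(cons(a, a), m(cons(cons(0, a), cons(cons(a, a), cons(0, 0))), cons(cons(a, 0), a), cons(0, a))), 0))):
1. m(cons(cons(0, a), cons(cons(0, a), a)), cons(cons(0, a), 0), cons(cons(a, a), cons(cons(cons(a, a), m(cons(cons(0, a), cons(cons(a, a), cons(0, 0))), cons(cons(a, 0), a), cons(0, a))), 0)))  →  cons(cons(cons(a, a), m(cons(cons(0, a), cons(cons(a, a), cons(0, 0))), cons(cons(a, 0), a), cons(0, a))), 0)   [R4 at ε]
2. cons(cons(cons(a, a), m(cons(cons(0, a), cons(cons(a, a), cons(0, 0))), cons(cons(a, 0), a), cons(0, a))), 0)  →  cons(cons(cons(a, a), a), 0)   [R4 at 1.2]

yes — NF(t₁) = cons(cons(cons(a, a), a), 0), NF(t₂) = cons(cons(cons(a, a), a), 0)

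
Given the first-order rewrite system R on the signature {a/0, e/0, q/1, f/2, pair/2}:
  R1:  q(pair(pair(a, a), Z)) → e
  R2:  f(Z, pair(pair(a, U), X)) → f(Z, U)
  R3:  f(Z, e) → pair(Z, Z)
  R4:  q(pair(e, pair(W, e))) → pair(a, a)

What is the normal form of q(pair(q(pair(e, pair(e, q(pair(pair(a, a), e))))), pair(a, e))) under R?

e

1. q(pair(q(pair(e, pair(e, q(pair(pair(a, a), e))))), pair(a, e)))  →  q(pair(q(pair(e, pair(e, e))), pair(a, e)))   [R1 at 1.1.1.2.2]
2. q(pair(q(pair(e, pair(e, e))), pair(a, e)))  →  q(pair(pair(a, a), pair(a, e)))   [R4 at 1.1]
3. q(pair(pair(a, a), pair(a, e)))  →  e   [R1 at ε]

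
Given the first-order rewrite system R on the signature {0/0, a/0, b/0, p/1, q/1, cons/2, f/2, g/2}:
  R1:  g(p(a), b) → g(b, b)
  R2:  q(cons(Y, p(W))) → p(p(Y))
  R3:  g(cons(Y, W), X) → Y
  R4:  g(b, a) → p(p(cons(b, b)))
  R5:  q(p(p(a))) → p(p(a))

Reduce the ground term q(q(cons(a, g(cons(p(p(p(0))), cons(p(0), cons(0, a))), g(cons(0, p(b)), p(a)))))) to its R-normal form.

p(p(a))

1. q(q(cons(a, g(cons(p(p(p(0))), cons(p(0), cons(0, a))), g(cons(0, p(b)), p(a))))))  →  q(q(cons(a, p(p(p(0))))))   [R3 at 1.1.2]
2. q(q(cons(a, p(p(p(0))))))  →  q(p(p(a)))   [R2 at 1]
3. q(p(p(a)))  →  p(p(a))   [R5 at ε]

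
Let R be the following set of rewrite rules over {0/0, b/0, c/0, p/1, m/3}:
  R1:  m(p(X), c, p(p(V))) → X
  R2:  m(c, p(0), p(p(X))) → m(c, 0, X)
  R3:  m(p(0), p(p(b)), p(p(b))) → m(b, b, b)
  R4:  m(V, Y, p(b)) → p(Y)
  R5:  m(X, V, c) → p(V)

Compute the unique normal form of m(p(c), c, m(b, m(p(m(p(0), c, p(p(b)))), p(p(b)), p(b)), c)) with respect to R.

c

1. m(p(c), c, m(b, m(p(m(p(0), c, p(p(b)))), p(p(b)), p(b)), c))  →  m(p(c), c, p(m(p(m(p(0), c, p(p(b)))), p(p(b)), p(b))))   [R5 at 3]
2. m(p(c), c, p(m(p(m(p(0), c, p(p(b)))), p(p(b)), p(b))))  →  m(p(c), c, p(p(p(p(b)))))   [R4 at 3.1]
3. m(p(c), c, p(p(p(p(b)))))  →  c   [R1 at ε]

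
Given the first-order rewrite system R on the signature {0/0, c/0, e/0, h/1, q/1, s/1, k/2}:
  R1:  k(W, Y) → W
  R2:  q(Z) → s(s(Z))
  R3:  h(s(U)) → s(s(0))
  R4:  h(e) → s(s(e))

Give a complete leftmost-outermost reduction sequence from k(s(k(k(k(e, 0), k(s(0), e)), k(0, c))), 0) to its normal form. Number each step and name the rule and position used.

s(e)

1. k(s(k(k(k(e, 0), k(s(0), e)), k(0, c))), 0)  →  s(k(k(k(e, 0), k(s(0), e)), k(0, c)))   [R1 at ε]
2. s(k(k(k(e, 0), k(s(0), e)), k(0, c)))  →  s(k(k(e, 0), k(s(0), e)))   [R1 at 1]
3. s(k(k(e, 0), k(s(0), e)))  →  s(k(e, 0))   [R1 at 1]
4. s(k(e, 0))  →  s(e)   [R1 at 1]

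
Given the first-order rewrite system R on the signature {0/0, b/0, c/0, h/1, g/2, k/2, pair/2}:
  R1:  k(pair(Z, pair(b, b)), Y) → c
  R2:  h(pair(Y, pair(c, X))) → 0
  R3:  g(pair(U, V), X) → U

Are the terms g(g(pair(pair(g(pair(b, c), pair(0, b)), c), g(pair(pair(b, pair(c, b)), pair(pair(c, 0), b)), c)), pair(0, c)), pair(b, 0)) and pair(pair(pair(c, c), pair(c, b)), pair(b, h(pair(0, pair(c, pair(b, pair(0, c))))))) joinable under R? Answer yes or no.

no — NF(t₁) = b, NF(t₂) = pair(pair(pair(c, c), pair(c, b)), pair(b, 0))

Reduce t₁ = g(g(pair(pair(g(pair(b, c), pair(0, b)), c), g(pair(pair(b, pair(c, b)), pair(pair(c, 0), b)), c)), pair(0, c)), pair(b, 0)):
1. g(g(pair(pair(g(pair(b, c), pair(0, b)), c), g(pair(pair(b, pair(c, b)), pair(pair(c, 0), b)), c)), pair(0, c)), pair(b, 0))  →  g(pair(g(pair(b, c), pair(0, b)), c), pair(b, 0))   [R3 at 1]
2. g(pair(g(pair(b, c), pair(0, b)), c), pair(b, 0))  →  g(pair(b, c), pair(0, b))   [R3 at ε]
3. g(pair(b, c), pair(0, b))  →  b   [R3 at ε]

Reduce t₂ = pair(pair(pair(c, c), pair(c, b)), pair(b, h(pair(0, pair(c, pair(b, pair(0, c))))))):
1. pair(pair(pair(c, c), pair(c, b)), pair(b, h(pair(0, pair(c, pair(b, pair(0, c)))))))  →  pair(pair(pair(c, c), pair(c, b)), pair(b, 0))   [R2 at 2.2]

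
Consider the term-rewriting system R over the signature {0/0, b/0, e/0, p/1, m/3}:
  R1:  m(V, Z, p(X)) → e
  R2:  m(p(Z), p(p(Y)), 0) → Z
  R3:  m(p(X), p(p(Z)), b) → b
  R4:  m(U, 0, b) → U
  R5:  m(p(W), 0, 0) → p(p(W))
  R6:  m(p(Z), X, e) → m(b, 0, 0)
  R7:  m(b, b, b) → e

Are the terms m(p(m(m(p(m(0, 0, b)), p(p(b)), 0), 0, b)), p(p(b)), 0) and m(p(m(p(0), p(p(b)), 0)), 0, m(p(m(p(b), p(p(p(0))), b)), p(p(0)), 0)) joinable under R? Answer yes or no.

Reduce t₁ = m(p(m(m(p(m(0, 0, b)), p(p(b)), 0), 0, b)), p(p(b)), 0):
1. m(p(m(m(p(m(0, 0, b)), p(p(b)), 0), 0, b)), p(p(b)), 0)  →  m(m(p(m(0, 0, b)), p(p(b)), 0), 0, b)   [R2 at ε]
2. m(m(p(m(0, 0, b)), p(p(b)), 0), 0, b)  →  m(p(m(0, 0, b)), p(p(b)), 0)   [R4 at ε]
3. m(p(m(0, 0, b)), p(p(b)), 0)  →  m(0, 0, b)   [R2 at ε]
4. m(0, 0, b)  →  0   [R4 at ε]

Reduce t₂ = m(p(m(p(0), p(p(b)), 0)), 0, m(p(m(p(b), p(p(p(0))), b)), p(p(0)), 0)):
1. m(p(m(p(0), p(p(b)), 0)), 0, m(p(m(p(b), p(p(p(0))), b)), p(p(0)), 0))  →  m(p(0), 0, m(p(m(p(b), p(p(p(0))), b)), p(p(0)), 0))   [R2 at 1.1]
2. m(p(0), 0, m(p(m(p(b), p(p(p(0))), b)), p(p(0)), 0))  →  m(p(0), 0, m(p(b), p(p(p(0))), b))   [R2 at 3]
3. m(p(0), 0, m(p(b), p(p(p(0))), b))  →  m(p(0), 0, b)   [R3 at 3]
4. m(p(0), 0, b)  →  p(0)   [R4 at ε]

no — NF(t₁) = 0, NF(t₂) = p(0)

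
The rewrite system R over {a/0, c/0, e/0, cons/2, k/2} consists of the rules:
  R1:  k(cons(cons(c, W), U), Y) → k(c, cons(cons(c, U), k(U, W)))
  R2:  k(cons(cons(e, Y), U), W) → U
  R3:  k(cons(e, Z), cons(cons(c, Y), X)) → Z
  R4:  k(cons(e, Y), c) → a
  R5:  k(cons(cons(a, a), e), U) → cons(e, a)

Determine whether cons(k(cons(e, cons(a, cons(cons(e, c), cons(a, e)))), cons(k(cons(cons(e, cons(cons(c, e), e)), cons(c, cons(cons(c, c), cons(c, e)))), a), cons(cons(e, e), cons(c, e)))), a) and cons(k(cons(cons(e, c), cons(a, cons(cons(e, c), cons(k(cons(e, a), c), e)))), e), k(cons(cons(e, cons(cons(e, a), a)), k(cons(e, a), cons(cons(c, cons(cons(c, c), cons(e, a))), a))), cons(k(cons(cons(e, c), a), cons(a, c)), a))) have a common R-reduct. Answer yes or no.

yes — NF(t₁) = cons(cons(a, cons(cons(e, c), cons(a, e))), a), NF(t₂) = cons(cons(a, cons(cons(e, c), cons(a, e))), a)

Reduce t₁ = cons(k(cons(e, cons(a, cons(cons(e, c), cons(a, e)))), cons(k(cons(cons(e, cons(cons(c, e), e)), cons(c, cons(cons(c, c), cons(c, e)))), a), cons(cons(e, e), cons(c, e)))), a):
1. cons(k(cons(e, cons(a, cons(cons(e, c), cons(a, e)))), cons(k(cons(cons(e, cons(cons(c, e), e)), cons(c, cons(cons(c, c), cons(c, e)))), a), cons(cons(e, e), cons(c, e)))), a)  →  cons(k(cons(e, cons(a, cons(cons(e, c), cons(a, e)))), cons(cons(c, cons(cons(c, c), cons(c, e))), cons(cons(e, e), cons(c, e)))), a)   [R2 at 1.2.1]
2. cons(k(cons(e, cons(a, cons(cons(e, c), cons(a, e)))), cons(cons(c, cons(cons(c, c), cons(c, e))), cons(cons(e, e), cons(c, e)))), a)  →  cons(cons(a, cons(cons(e, c), cons(a, e))), a)   [R3 at 1]

Reduce t₂ = cons(k(cons(cons(e, c), cons(a, cons(cons(e, c), cons(k(cons(e, a), c), e)))), e), k(cons(cons(e, cons(cons(e, a), a)), k(cons(e, a), cons(cons(c, cons(cons(c, c), cons(e, a))), a))), cons(k(cons(cons(e, c), a), cons(a, c)), a))):
1. cons(k(cons(cons(e, c), cons(a, cons(cons(e, c), cons(k(cons(e, a), c), e)))), e), k(cons(cons(e, cons(cons(e, a), a)), k(cons(e, a), cons(cons(c, cons(cons(c, c), cons(e, a))), a))), cons(k(cons(cons(e, c), a), cons(a, c)), a)))  →  cons(cons(a, cons(cons(e, c), cons(k(cons(e, a), c), e))), k(cons(cons(e, cons(cons(e, a), a)), k(cons(e, a), cons(cons(c, cons(cons(c, c), cons(e, a))), a))), cons(k(cons(cons(e, c), a), cons(a, c)), a)))   [R2 at 1]
2. cons(cons(a, cons(cons(e, c), cons(k(cons(e, a), c), e))), k(cons(cons(e, cons(cons(e, a), a)), k(cons(e, a), cons(cons(c, cons(cons(c, c), cons(e, a))), a))), cons(k(cons(cons(e, c), a), cons(a, c)), a)))  →  cons(cons(a, cons(cons(e, c), cons(a, e))), k(cons(cons(e, cons(cons(e, a), a)), k(cons(e, a), cons(cons(c, cons(cons(c, c), cons(e, a))), a))), cons(k(cons(cons(e, c), a), cons(a, c)), a)))   [R4 at 1.2.2.1]
3. cons(cons(a, cons(cons(e, c), cons(a, e))), k(cons(cons(e, cons(cons(e, a), a)), k(cons(e, a), cons(cons(c, cons(cons(c, c), cons(e, a))), a))), cons(k(cons(cons(e, c), a), cons(a, c)), a)))  →  cons(cons(a, cons(cons(e, c), cons(a, e))), k(cons(e, a), cons(cons(c, cons(cons(c, c), cons(e, a))), a)))   [R2 at 2]
4. cons(cons(a, cons(cons(e, c), cons(a, e))), k(cons(e, a), cons(cons(c, cons(cons(c, c), cons(e, a))), a)))  →  cons(cons(a, cons(cons(e, c), cons(a, e))), a)   [R3 at 2]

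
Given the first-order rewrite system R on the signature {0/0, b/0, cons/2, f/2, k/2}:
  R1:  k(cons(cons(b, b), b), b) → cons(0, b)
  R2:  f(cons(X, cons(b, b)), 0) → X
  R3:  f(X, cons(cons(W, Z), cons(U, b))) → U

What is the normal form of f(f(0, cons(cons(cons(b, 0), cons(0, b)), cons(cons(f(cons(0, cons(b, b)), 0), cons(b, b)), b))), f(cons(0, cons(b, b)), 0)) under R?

1. f(f(0, cons(cons(cons(b, 0), cons(0, b)), cons(cons(f(cons(0, cons(b, b)), 0), cons(b, b)), b))), f(cons(0, cons(b, b)), 0))  →  f(cons(f(cons(0, cons(b, b)), 0), cons(b, b)), f(cons(0, cons(b, b)), 0))   [R3 at 1]
2. f(cons(f(cons(0, cons(b, b)), 0), cons(b, b)), f(cons(0, cons(b, b)), 0))  →  f(cons(0, cons(b, b)), f(cons(0, cons(b, b)), 0))   [R2 at 1.1]
3. f(cons(0, cons(b, b)), f(cons(0, cons(b, b)), 0))  →  f(cons(0, cons(b, b)), 0)   [R2 at 2]
4. f(cons(0, cons(b, b)), 0)  →  0   [R2 at ε]

0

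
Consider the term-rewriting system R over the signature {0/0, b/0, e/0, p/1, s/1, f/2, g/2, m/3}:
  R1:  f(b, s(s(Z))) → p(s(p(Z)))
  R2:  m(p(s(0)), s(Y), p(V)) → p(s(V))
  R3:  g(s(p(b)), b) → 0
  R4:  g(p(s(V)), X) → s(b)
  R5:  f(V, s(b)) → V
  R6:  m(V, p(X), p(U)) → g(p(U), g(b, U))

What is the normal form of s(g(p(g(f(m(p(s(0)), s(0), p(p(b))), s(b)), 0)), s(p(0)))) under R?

s(s(b))

1. s(g(p(g(f(m(p(s(0)), s(0), p(p(b))), s(b)), 0)), s(p(0))))  →  s(g(p(g(m(p(s(0)), s(0), p(p(b))), 0)), s(p(0))))   [R5 at 1.1.1.1]
2. s(g(p(g(m(p(s(0)), s(0), p(p(b))), 0)), s(p(0))))  →  s(g(p(g(p(s(p(b))), 0)), s(p(0))))   [R2 at 1.1.1.1]
3. s(g(p(g(p(s(p(b))), 0)), s(p(0))))  →  s(g(p(s(b)), s(p(0))))   [R4 at 1.1.1]
4. s(g(p(s(b)), s(p(0))))  →  s(s(b))   [R4 at 1]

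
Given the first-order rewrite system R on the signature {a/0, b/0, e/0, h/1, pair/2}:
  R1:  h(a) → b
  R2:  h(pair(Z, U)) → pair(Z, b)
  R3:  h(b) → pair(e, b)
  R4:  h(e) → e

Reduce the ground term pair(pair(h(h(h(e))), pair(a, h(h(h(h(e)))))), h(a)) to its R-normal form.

pair(pair(e, pair(a, e)), b)

1. pair(pair(h(h(h(e))), pair(a, h(h(h(h(e)))))), h(a))  →  pair(pair(h(h(e)), pair(a, h(h(h(h(e)))))), h(a))   [R4 at 1.1.1.1]
2. pair(pair(h(h(e)), pair(a, h(h(h(h(e)))))), h(a))  →  pair(pair(h(e), pair(a, h(h(h(h(e)))))), h(a))   [R4 at 1.1.1]
3. pair(pair(h(e), pair(a, h(h(h(h(e)))))), h(a))  →  pair(pair(e, pair(a, h(h(h(h(e)))))), h(a))   [R4 at 1.1]
4. pair(pair(e, pair(a, h(h(h(h(e)))))), h(a))  →  pair(pair(e, pair(a, h(h(h(e))))), h(a))   [R4 at 1.2.2.1.1.1]
5. pair(pair(e, pair(a, h(h(h(e))))), h(a))  →  pair(pair(e, pair(a, h(h(e)))), h(a))   [R4 at 1.2.2.1.1]
6. pair(pair(e, pair(a, h(h(e)))), h(a))  →  pair(pair(e, pair(a, h(e))), h(a))   [R4 at 1.2.2.1]
7. pair(pair(e, pair(a, h(e))), h(a))  →  pair(pair(e, pair(a, e)), h(a))   [R4 at 1.2.2]
8. pair(pair(e, pair(a, e)), h(a))  →  pair(pair(e, pair(a, e)), b)   [R1 at 2]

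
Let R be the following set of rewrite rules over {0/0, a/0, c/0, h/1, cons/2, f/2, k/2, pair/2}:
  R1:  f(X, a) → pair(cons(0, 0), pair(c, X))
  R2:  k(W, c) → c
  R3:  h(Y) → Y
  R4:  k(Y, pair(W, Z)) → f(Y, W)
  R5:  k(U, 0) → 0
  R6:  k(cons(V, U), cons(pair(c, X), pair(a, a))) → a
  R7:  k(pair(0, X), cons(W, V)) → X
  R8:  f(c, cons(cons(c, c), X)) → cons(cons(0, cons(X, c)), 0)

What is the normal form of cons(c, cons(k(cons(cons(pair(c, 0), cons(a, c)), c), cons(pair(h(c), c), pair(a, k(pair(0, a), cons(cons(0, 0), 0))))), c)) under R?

1. cons(c, cons(k(cons(cons(pair(c, 0), cons(a, c)), c), cons(pair(h(c), c), pair(a, k(pair(0, a), cons(cons(0, 0), 0))))), c))  →  cons(c, cons(k(cons(cons(pair(c, 0), cons(a, c)), c), cons(pair(c, c), pair(a, k(pair(0, a), cons(cons(0, 0), 0))))), c))   [R3 at 2.1.2.1.1]
2. cons(c, cons(k(cons(cons(pair(c, 0), cons(a, c)), c), cons(pair(c, c), pair(a, k(pair(0, a), cons(cons(0, 0), 0))))), c))  →  cons(c, cons(k(cons(cons(pair(c, 0), cons(a, c)), c), cons(pair(c, c), pair(a, a))), c))   [R7 at 2.1.2.2.2]
3. cons(c, cons(k(cons(cons(pair(c, 0), cons(a, c)), c), cons(pair(c, c), pair(a, a))), c))  →  cons(c, cons(a, c))   [R6 at 2.1]

cons(c, cons(a, c))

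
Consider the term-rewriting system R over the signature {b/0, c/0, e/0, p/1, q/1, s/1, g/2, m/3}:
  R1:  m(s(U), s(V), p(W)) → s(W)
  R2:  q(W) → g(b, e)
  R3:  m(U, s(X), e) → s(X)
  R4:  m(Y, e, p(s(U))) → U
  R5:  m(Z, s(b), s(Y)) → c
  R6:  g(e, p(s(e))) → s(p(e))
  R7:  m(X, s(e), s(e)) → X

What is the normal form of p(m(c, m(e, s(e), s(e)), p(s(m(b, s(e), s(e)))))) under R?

1. p(m(c, m(e, s(e), s(e)), p(s(m(b, s(e), s(e))))))  →  p(m(c, e, p(s(m(b, s(e), s(e))))))   [R7 at 1.2]
2. p(m(c, e, p(s(m(b, s(e), s(e))))))  →  p(m(b, s(e), s(e)))   [R4 at 1]
3. p(m(b, s(e), s(e)))  →  p(b)   [R7 at 1]

p(b)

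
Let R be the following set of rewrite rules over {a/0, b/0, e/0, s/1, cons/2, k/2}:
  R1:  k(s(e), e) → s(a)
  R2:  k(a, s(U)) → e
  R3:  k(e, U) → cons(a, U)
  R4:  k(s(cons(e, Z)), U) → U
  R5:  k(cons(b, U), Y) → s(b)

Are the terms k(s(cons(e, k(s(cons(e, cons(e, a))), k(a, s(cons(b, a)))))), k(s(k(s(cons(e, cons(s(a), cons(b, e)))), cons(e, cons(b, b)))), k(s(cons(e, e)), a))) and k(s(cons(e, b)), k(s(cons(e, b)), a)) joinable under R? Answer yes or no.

Reduce t₁ = k(s(cons(e, k(s(cons(e, cons(e, a))), k(a, s(cons(b, a)))))), k(s(k(s(cons(e, cons(s(a), cons(b, e)))), cons(e, cons(b, b)))), k(s(cons(e, e)), a))):
1. k(s(cons(e, k(s(cons(e, cons(e, a))), k(a, s(cons(b, a)))))), k(s(k(s(cons(e, cons(s(a), cons(b, e)))), cons(e, cons(b, b)))), k(s(cons(e, e)), a)))  →  k(s(k(s(cons(e, cons(s(a), cons(b, e)))), cons(e, cons(b, b)))), k(s(cons(e, e)), a))   [R4 at ε]
2. k(s(k(s(cons(e, cons(s(a), cons(b, e)))), cons(e, cons(b, b)))), k(s(cons(e, e)), a))  →  k(s(cons(e, cons(b, b))), k(s(cons(e, e)), a))   [R4 at 1.1]
3. k(s(cons(e, cons(b, b))), k(s(cons(e, e)), a))  →  k(s(cons(e, e)), a)   [R4 at ε]
4. k(s(cons(e, e)), a)  →  a   [R4 at ε]

Reduce t₂ = k(s(cons(e, b)), k(s(cons(e, b)), a)):
1. k(s(cons(e, b)), k(s(cons(e, b)), a))  →  k(s(cons(e, b)), a)   [R4 at ε]
2. k(s(cons(e, b)), a)  →  a   [R4 at ε]

yes — NF(t₁) = a, NF(t₂) = a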